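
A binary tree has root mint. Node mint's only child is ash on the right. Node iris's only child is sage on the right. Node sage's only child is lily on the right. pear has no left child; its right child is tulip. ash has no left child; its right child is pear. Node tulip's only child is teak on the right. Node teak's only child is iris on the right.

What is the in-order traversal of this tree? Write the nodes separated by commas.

mint, ash, pear, tulip, teak, iris, sage, lily

In-order visits the left subtree, then the node, then the right subtree.
At mint: no left child.
Visit mint.
At mint: go right to ash.
  At ash: no left child.
  Visit ash.
  At ash: go right to pear.
    At pear: no left child.
    Visit pear.
    At pear: go right to tulip.
      At tulip: no left child.
      Visit tulip.
      At tulip: go right to teak.
        At teak: no left child.
        Visit teak.
        At teak: go right to iris.
          At iris: no left child.
          Visit iris.
          At iris: go right to sage.
            At sage: no left child.
            Visit sage.
            At sage: go right to lily.
              lily is a leaf — visit lily.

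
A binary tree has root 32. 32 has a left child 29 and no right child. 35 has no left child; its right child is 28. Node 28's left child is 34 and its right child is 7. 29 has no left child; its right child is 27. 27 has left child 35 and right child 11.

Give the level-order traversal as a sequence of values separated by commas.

Level-order visits nodes level by level from the root, left to right within each level.
Level 0: 32
Level 1: 29
Level 2: 27
Level 3: 35, 11
Level 4: 28
Level 5: 34, 7

32, 29, 27, 35, 11, 28, 34, 7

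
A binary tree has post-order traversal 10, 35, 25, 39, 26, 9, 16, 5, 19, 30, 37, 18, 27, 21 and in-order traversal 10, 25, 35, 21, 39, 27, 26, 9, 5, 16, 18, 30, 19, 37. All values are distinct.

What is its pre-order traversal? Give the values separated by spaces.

The last element of post-order is the root; it splits in-order into left and right subtrees.
Root 21: left subtree has 3 nodes {10, 25, 35}, right has 10 {39, 27, 26, 9, 5, 16, 18, 30, 19, 37}.
  Root 25: left subtree has 1 node {10}, right has 1 {35}.
  Root 27: left subtree has 1 node {39}, right has 8 {26, 9, 5, 16, 18, 30, 19, 37}.
    Root 18: left subtree has 4 nodes {26, 9, 5, 16}, right has 3 {30, 19, 37}.
      Root 5: left subtree has 2 nodes {26, 9}, right has 1 {16}.
        Root 9: left subtree has 1 node {26}, right has 0 { }.
      Root 37: left subtree has 2 nodes {30, 19}, right has 0 { }.
        Root 30: left subtree has 0 nodes { }, right has 1 {19}.

21 25 10 35 27 39 18 5 9 26 16 37 30 19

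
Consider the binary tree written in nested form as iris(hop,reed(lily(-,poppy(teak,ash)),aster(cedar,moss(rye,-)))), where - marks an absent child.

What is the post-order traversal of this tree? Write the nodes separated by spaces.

hop teak ash poppy lily cedar rye moss aster reed iris

Post-order visits the left subtree, then the right subtree, then the node.
At iris: go left to hop.
  hop is a leaf — visit hop.
At iris: go right to reed.
  At reed: go left to lily.
    At lily: no left child.
    At lily: go right to poppy.
      At poppy: go left to teak.
        teak is a leaf — visit teak.
      At poppy: go right to ash.
        ash is a leaf — visit ash.
      Visit poppy.
    Visit lily.
  At reed: go right to aster.
    At aster: go left to cedar.
      cedar is a leaf — visit cedar.
    At aster: go right to moss.
      At moss: go left to rye.
        rye is a leaf — visit rye.
      At moss: no right child.
      Visit moss.
    Visit aster.
  Visit reed.
Visit iris.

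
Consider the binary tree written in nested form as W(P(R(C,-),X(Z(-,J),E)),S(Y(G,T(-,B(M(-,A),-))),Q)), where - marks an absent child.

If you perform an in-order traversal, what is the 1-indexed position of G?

In-order visits the left subtree, then the node, then the right subtree.
At W: go left to P.
  At P: go left to R.
    At R: go left to C.
      C is a leaf — visit C.
    Visit R.
    At R: no right child.
  Visit P.
  At P: go right to X.
    At X: go left to Z.
      At Z: no left child.
      Visit Z.
      At Z: go right to J.
        J is a leaf — visit J.
    Visit X.
    At X: go right to E.
      E is a leaf — visit E.
Visit W.
At W: go right to S.
  At S: go left to Y.
    At Y: go left to G.
      G is a leaf — visit G.
    Visit Y.
    At Y: go right to T.
      At T: no left child.
      Visit T.
      At T: go right to B.
        At B: go left to M.
          At M: no left child.
          Visit M.
          At M: go right to A.
            A is a leaf — visit A.
        Visit B.
        At B: no right child.
  Visit S.
  At S: go right to Q.
    Q is a leaf — visit Q.
Full in-order sequence: C, R, P, Z, J, X, E, W, G, Y, T, M, A, B, S, Q.

9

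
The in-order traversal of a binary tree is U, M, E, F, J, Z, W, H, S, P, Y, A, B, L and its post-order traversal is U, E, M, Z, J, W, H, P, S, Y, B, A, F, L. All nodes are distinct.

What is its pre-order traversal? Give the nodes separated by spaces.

The last element of post-order is the root; it splits in-order into left and right subtrees.
Root L: left subtree has 13 nodes {U, M, E, F, J, Z, W, H, S, P, Y, A, B}, right has 0 { }.
  Root F: left subtree has 3 nodes {U, M, E}, right has 9 {J, Z, W, H, S, P, Y, A, B}.
    Root M: left subtree has 1 node {U}, right has 1 {E}.
    Root A: left subtree has 7 nodes {J, Z, W, H, S, P, Y}, right has 1 {B}.
      Root Y: left subtree has 6 nodes {J, Z, W, H, S, P}, right has 0 { }.
        Root S: left subtree has 4 nodes {J, Z, W, H}, right has 1 {P}.
          Root H: left subtree has 3 nodes {J, Z, W}, right has 0 { }.
            Root W: left subtree has 2 nodes {J, Z}, right has 0 { }.
              Root J: left subtree has 0 nodes { }, right has 1 {Z}.

L F M U E A Y S H W J Z P B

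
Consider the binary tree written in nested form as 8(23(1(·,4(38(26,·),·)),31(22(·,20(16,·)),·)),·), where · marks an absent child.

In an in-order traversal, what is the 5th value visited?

23

In-order visits the left subtree, then the node, then the right subtree.
At 8: go left to 23.
  At 23: go left to 1.
    At 1: no left child.
    Visit 1.
    At 1: go right to 4.
      At 4: go left to 38.
        At 38: go left to 26.
          26 is a leaf — visit 26.
        Visit 38.
        At 38: no right child.
      Visit 4.
      At 4: no right child.
  Visit 23.
  At 23: go right to 31.
    At 31: go left to 22.
      At 22: no left child.
      Visit 22.
      At 22: go right to 20.
        At 20: go left to 16.
          16 is a leaf — visit 16.
        Visit 20.
        At 20: no right child.
    Visit 31.
    At 31: no right child.
Visit 8.
At 8: no right child.
Full in-order sequence: 1, 26, 38, 4, 23, 22, 16, 20, 31, 8.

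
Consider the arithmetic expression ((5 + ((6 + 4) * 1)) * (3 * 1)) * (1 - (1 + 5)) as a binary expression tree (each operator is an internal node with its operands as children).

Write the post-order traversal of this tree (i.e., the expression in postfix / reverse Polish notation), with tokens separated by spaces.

5 6 4 + 1 * + 3 1 * * 1 1 5 + - *

Post-order on an expression tree gives postfix notation: for each operator, emit left operand, right operand, then the operator.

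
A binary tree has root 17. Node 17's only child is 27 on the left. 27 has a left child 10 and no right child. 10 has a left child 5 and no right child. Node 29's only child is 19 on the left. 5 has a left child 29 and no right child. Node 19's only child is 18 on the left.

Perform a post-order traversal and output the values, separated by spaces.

Post-order visits the left subtree, then the right subtree, then the node.
At 17: go left to 27.
  At 27: go left to 10.
    At 10: go left to 5.
      At 5: go left to 29.
        At 29: go left to 19.
          At 19: go left to 18.
            18 is a leaf — visit 18.
          At 19: no right child.
          Visit 19.
        At 29: no right child.
        Visit 29.
      At 5: no right child.
      Visit 5.
    At 10: no right child.
    Visit 10.
  At 27: no right child.
  Visit 27.
At 17: no right child.
Visit 17.

18 19 29 5 10 27 17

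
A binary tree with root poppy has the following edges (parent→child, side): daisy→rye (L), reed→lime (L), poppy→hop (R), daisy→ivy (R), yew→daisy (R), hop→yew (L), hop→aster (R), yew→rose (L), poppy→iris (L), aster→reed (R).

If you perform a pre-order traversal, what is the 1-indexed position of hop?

Pre-order visits the node, then its left subtree, then its right subtree.
Visit poppy.
At poppy: go left to iris.
  iris is a leaf — visit iris.
At poppy: go right to hop.
  Visit hop.
  At hop: go left to yew.
    Visit yew.
    At yew: go left to rose.
      rose is a leaf — visit rose.
    At yew: go right to daisy.
      Visit daisy.
      At daisy: go left to rye.
        rye is a leaf — visit rye.
      At daisy: go right to ivy.
        ivy is a leaf — visit ivy.
  At hop: go right to aster.
    Visit aster.
    At aster: no left child.
    At aster: go right to reed.
      Visit reed.
      At reed: go left to lime.
        lime is a leaf — visit lime.
      At reed: no right child.
Full pre-order sequence: poppy, iris, hop, yew, rose, daisy, rye, ivy, aster, reed, lime.

3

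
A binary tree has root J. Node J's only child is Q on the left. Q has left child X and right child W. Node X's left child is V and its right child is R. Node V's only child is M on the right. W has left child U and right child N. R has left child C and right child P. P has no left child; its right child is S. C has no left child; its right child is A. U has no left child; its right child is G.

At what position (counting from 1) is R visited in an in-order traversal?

In-order visits the left subtree, then the node, then the right subtree.
At J: go left to Q.
  At Q: go left to X.
    At X: go left to V.
      At V: no left child.
      Visit V.
      At V: go right to M.
        M is a leaf — visit M.
    Visit X.
    At X: go right to R.
      At R: go left to C.
        At C: no left child.
        Visit C.
        At C: go right to A.
          A is a leaf — visit A.
      Visit R.
      At R: go right to P.
        At P: no left child.
        Visit P.
        At P: go right to S.
          S is a leaf — visit S.
  Visit Q.
  At Q: go right to W.
    At W: go left to U.
      At U: no left child.
      Visit U.
      At U: go right to G.
        G is a leaf — visit G.
    Visit W.
    At W: go right to N.
      N is a leaf — visit N.
Visit J.
At J: no right child.
Full in-order sequence: V, M, X, C, A, R, P, S, Q, U, G, W, N, J.

6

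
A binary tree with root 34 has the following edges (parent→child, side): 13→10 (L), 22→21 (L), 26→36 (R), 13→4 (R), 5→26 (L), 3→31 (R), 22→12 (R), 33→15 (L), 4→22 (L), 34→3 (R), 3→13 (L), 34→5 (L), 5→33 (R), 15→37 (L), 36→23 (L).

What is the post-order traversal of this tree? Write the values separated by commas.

Post-order visits the left subtree, then the right subtree, then the node.
At 34: go left to 5.
  At 5: go left to 26.
    At 26: no left child.
    At 26: go right to 36.
      At 36: go left to 23.
        23 is a leaf — visit 23.
      At 36: no right child.
      Visit 36.
    Visit 26.
  At 5: go right to 33.
    At 33: go left to 15.
      At 15: go left to 37.
        37 is a leaf — visit 37.
      At 15: no right child.
      Visit 15.
    At 33: no right child.
    Visit 33.
  Visit 5.
At 34: go right to 3.
  At 3: go left to 13.
    At 13: go left to 10.
      10 is a leaf — visit 10.
    At 13: go right to 4.
      At 4: go left to 22.
        At 22: go left to 21.
          21 is a leaf — visit 21.
        At 22: go right to 12.
          12 is a leaf — visit 12.
        Visit 22.
      At 4: no right child.
      Visit 4.
    Visit 13.
  At 3: go right to 31.
    31 is a leaf — visit 31.
  Visit 3.
Visit 34.

23, 36, 26, 37, 15, 33, 5, 10, 21, 12, 22, 4, 13, 31, 3, 34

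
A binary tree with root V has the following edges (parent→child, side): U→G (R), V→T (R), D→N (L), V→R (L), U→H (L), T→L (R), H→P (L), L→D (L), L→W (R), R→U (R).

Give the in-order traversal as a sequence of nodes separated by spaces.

R P H U G V T N D L W

In-order visits the left subtree, then the node, then the right subtree.
At V: go left to R.
  At R: no left child.
  Visit R.
  At R: go right to U.
    At U: go left to H.
      At H: go left to P.
        P is a leaf — visit P.
      Visit H.
      At H: no right child.
    Visit U.
    At U: go right to G.
      G is a leaf — visit G.
Visit V.
At V: go right to T.
  At T: no left child.
  Visit T.
  At T: go right to L.
    At L: go left to D.
      At D: go left to N.
        N is a leaf — visit N.
      Visit D.
      At D: no right child.
    Visit L.
    At L: go right to W.
      W is a leaf — visit W.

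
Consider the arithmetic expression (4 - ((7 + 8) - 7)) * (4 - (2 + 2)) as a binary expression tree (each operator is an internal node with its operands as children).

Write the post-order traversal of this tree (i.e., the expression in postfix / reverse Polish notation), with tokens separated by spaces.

4 7 8 + 7 - - 4 2 2 + - *

Post-order on an expression tree gives postfix notation: for each operator, emit left operand, right operand, then the operator.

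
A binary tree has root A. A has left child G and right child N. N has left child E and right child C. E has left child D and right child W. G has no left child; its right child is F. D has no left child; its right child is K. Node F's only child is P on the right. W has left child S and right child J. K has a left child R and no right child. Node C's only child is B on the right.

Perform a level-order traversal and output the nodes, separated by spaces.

Level-order visits nodes level by level from the root, left to right within each level.
Level 0: A
Level 1: G, N
Level 2: F, E, C
Level 3: P, D, W, B
Level 4: K, S, J
Level 5: R

A G N F E C P D W B K S J R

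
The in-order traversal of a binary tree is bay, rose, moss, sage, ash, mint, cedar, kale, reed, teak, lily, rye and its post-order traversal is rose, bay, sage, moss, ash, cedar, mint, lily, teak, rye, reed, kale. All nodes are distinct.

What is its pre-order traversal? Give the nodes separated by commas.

kale, mint, ash, moss, bay, rose, sage, cedar, reed, rye, teak, lily

The last element of post-order is the root; it splits in-order into left and right subtrees.
Root kale: left subtree has 7 nodes {bay, rose, moss, sage, ash, mint, cedar}, right has 4 {reed, teak, lily, rye}.
  Root mint: left subtree has 5 nodes {bay, rose, moss, sage, ash}, right has 1 {cedar}.
    Root ash: left subtree has 4 nodes {bay, rose, moss, sage}, right has 0 { }.
      Root moss: left subtree has 2 nodes {bay, rose}, right has 1 {sage}.
        Root bay: left subtree has 0 nodes { }, right has 1 {rose}.
  Root reed: left subtree has 0 nodes { }, right has 3 {teak, lily, rye}.
    Root rye: left subtree has 2 nodes {teak, lily}, right has 0 { }.
      Root teak: left subtree has 0 nodes { }, right has 1 {lily}.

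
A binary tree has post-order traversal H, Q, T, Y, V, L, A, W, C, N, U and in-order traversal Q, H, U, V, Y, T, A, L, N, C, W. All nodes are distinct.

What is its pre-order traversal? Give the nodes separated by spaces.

The last element of post-order is the root; it splits in-order into left and right subtrees.
Root U: left subtree has 2 nodes {Q, H}, right has 8 {V, Y, T, A, L, N, C, W}.
  Root Q: left subtree has 0 nodes { }, right has 1 {H}.
  Root N: left subtree has 5 nodes {V, Y, T, A, L}, right has 2 {C, W}.
    Root A: left subtree has 3 nodes {V, Y, T}, right has 1 {L}.
      Root V: left subtree has 0 nodes { }, right has 2 {Y, T}.
        Root Y: left subtree has 0 nodes { }, right has 1 {T}.
    Root C: left subtree has 0 nodes { }, right has 1 {W}.

U Q H N A V Y T L C W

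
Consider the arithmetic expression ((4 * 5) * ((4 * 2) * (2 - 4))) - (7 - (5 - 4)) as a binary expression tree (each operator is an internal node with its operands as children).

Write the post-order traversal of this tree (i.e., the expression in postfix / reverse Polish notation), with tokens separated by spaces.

4 5 * 4 2 * 2 4 - * * 7 5 4 - - -

Post-order on an expression tree gives postfix notation: for each operator, emit left operand, right operand, then the operator.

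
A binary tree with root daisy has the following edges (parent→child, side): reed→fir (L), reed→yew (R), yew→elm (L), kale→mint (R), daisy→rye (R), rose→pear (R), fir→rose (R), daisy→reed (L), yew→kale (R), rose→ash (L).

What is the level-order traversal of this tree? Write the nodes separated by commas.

Level-order visits nodes level by level from the root, left to right within each level.
Level 0: daisy
Level 1: reed, rye
Level 2: fir, yew
Level 3: rose, elm, kale
Level 4: ash, pear, mint

daisy, reed, rye, fir, yew, rose, elm, kale, ash, pear, mint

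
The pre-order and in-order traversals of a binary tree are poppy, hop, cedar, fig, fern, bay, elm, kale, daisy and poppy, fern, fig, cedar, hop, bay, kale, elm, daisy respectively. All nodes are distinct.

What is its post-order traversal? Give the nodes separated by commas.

The first element of pre-order is the root; it splits in-order into left and right subtrees.
Root poppy: left subtree has 0 nodes { }, right has 8 {fern, fig, cedar, hop, bay, kale, elm, daisy}.
  Root hop: left subtree has 3 nodes {fern, fig, cedar}, right has 4 {bay, kale, elm, daisy}.
    Root cedar: left subtree has 2 nodes {fern, fig}, right has 0 { }.
      Root fig: left subtree has 1 node {fern}, right has 0 { }.
    Root bay: left subtree has 0 nodes { }, right has 3 {kale, elm, daisy}.
      Root elm: left subtree has 1 node {kale}, right has 1 {daisy}.

fern, fig, cedar, kale, daisy, elm, bay, hop, poppy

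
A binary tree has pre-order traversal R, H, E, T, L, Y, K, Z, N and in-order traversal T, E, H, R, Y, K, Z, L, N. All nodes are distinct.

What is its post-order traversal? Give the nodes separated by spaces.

T E H Z K Y N L R

The first element of pre-order is the root; it splits in-order into left and right subtrees.
Root R: left subtree has 3 nodes {T, E, H}, right has 5 {Y, K, Z, L, N}.
  Root H: left subtree has 2 nodes {T, E}, right has 0 { }.
    Root E: left subtree has 1 node {T}, right has 0 { }.
  Root L: left subtree has 3 nodes {Y, K, Z}, right has 1 {N}.
    Root Y: left subtree has 0 nodes { }, right has 2 {K, Z}.
      Root K: left subtree has 0 nodes { }, right has 1 {Z}.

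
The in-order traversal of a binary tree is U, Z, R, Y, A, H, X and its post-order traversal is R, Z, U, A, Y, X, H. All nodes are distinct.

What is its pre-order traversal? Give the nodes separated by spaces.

H Y U Z R A X

The last element of post-order is the root; it splits in-order into left and right subtrees.
Root H: left subtree has 5 nodes {U, Z, R, Y, A}, right has 1 {X}.
  Root Y: left subtree has 3 nodes {U, Z, R}, right has 1 {A}.
    Root U: left subtree has 0 nodes { }, right has 2 {Z, R}.
      Root Z: left subtree has 0 nodes { }, right has 1 {R}.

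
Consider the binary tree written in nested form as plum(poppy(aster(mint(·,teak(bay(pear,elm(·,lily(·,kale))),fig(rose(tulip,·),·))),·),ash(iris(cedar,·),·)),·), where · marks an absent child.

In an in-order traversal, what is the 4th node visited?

In-order visits the left subtree, then the node, then the right subtree.
At plum: go left to poppy.
  At poppy: go left to aster.
    At aster: go left to mint.
      At mint: no left child.
      Visit mint.
      At mint: go right to teak.
        At teak: go left to bay.
          At bay: go left to pear.
            pear is a leaf — visit pear.
          Visit bay.
          At bay: go right to elm.
            At elm: no left child.
            Visit elm.
            At elm: go right to lily.
              At lily: no left child.
              Visit lily.
              At lily: go right to kale.
                kale is a leaf — visit kale.
        Visit teak.
        At teak: go right to fig.
          At fig: go left to rose.
            At rose: go left to tulip.
              tulip is a leaf — visit tulip.
            Visit rose.
            At rose: no right child.
          Visit fig.
          At fig: no right child.
    Visit aster.
    At aster: no right child.
  Visit poppy.
  At poppy: go right to ash.
    At ash: go left to iris.
      At iris: go left to cedar.
        cedar is a leaf — visit cedar.
      Visit iris.
      At iris: no right child.
    Visit ash.
    At ash: no right child.
Visit plum.
At plum: no right child.
Full in-order sequence: mint, pear, bay, elm, lily, kale, teak, tulip, rose, fig, aster, poppy, cedar, iris, ash, plum.

elm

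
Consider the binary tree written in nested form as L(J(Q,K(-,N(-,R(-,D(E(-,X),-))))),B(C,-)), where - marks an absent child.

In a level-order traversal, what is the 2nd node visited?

J

Level-order visits nodes level by level from the root, left to right within each level.
Level 0: L
Level 1: J, B
Level 2: Q, K, C
Level 3: N
Level 4: R
Level 5: D
Level 6: E
Level 7: X
Full level-order sequence: L, J, B, Q, K, C, N, R, D, E, X.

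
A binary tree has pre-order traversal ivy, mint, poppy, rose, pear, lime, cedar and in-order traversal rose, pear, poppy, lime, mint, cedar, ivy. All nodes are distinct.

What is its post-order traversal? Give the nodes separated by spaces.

The first element of pre-order is the root; it splits in-order into left and right subtrees.
Root ivy: left subtree has 6 nodes {rose, pear, poppy, lime, mint, cedar}, right has 0 { }.
  Root mint: left subtree has 4 nodes {rose, pear, poppy, lime}, right has 1 {cedar}.
    Root poppy: left subtree has 2 nodes {rose, pear}, right has 1 {lime}.
      Root rose: left subtree has 0 nodes { }, right has 1 {pear}.

pear rose lime poppy cedar mint ivy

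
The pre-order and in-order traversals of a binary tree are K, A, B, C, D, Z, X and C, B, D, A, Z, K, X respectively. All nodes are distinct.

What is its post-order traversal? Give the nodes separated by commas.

The first element of pre-order is the root; it splits in-order into left and right subtrees.
Root K: left subtree has 5 nodes {C, B, D, A, Z}, right has 1 {X}.
  Root A: left subtree has 3 nodes {C, B, D}, right has 1 {Z}.
    Root B: left subtree has 1 node {C}, right has 1 {D}.

C, D, B, Z, A, X, K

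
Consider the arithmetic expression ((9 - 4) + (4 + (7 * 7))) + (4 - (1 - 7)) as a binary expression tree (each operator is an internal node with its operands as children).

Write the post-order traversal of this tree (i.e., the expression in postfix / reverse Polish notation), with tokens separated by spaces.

9 4 - 4 7 7 * + + 4 1 7 - - +

Post-order on an expression tree gives postfix notation: for each operator, emit left operand, right operand, then the operator.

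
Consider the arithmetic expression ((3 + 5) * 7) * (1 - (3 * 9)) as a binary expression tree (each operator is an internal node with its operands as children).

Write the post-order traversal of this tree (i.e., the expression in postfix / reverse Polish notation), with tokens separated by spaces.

3 5 + 7 * 1 3 9 * - *

Post-order on an expression tree gives postfix notation: for each operator, emit left operand, right operand, then the operator.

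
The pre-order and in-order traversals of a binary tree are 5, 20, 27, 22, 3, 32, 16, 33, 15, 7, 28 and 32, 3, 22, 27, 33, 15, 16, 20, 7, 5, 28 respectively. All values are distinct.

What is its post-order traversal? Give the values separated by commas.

The first element of pre-order is the root; it splits in-order into left and right subtrees.
Root 5: left subtree has 9 nodes {32, 3, 22, 27, 33, 15, 16, 20, 7}, right has 1 {28}.
  Root 20: left subtree has 7 nodes {32, 3, 22, 27, 33, 15, 16}, right has 1 {7}.
    Root 27: left subtree has 3 nodes {32, 3, 22}, right has 3 {33, 15, 16}.
      Root 22: left subtree has 2 nodes {32, 3}, right has 0 { }.
        Root 3: left subtree has 1 node {32}, right has 0 { }.
      Root 16: left subtree has 2 nodes {33, 15}, right has 0 { }.
        Root 33: left subtree has 0 nodes { }, right has 1 {15}.

32, 3, 22, 15, 33, 16, 27, 7, 20, 28, 5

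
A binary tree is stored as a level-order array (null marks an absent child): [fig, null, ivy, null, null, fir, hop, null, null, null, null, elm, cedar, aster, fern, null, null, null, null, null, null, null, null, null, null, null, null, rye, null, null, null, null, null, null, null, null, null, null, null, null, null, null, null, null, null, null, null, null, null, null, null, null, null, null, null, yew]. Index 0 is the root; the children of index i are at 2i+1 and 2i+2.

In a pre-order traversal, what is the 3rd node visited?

Pre-order visits the node, then its left subtree, then its right subtree.
Visit fig.
At fig: no left child.
At fig: go right to ivy.
  Visit ivy.
  At ivy: go left to fir.
    Visit fir.
    At fir: go left to elm.
      elm is a leaf — visit elm.
    At fir: go right to cedar.
      cedar is a leaf — visit cedar.
  At ivy: go right to hop.
    Visit hop.
    At hop: go left to aster.
      Visit aster.
      At aster: go left to rye.
        Visit rye.
        At rye: go left to yew.
          yew is a leaf — visit yew.
        At rye: no right child.
      At aster: no right child.
    At hop: go right to fern.
      fern is a leaf — visit fern.
Full pre-order sequence: fig, ivy, fir, elm, cedar, hop, aster, rye, yew, fern.

fir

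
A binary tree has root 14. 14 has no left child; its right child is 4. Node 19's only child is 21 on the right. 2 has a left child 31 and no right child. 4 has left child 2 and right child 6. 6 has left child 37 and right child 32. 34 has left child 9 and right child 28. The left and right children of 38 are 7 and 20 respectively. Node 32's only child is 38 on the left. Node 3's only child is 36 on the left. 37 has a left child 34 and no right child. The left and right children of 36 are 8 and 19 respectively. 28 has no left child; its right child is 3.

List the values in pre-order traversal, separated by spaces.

Pre-order visits the node, then its left subtree, then its right subtree.
Visit 14.
At 14: no left child.
At 14: go right to 4.
  Visit 4.
  At 4: go left to 2.
    Visit 2.
    At 2: go left to 31.
      31 is a leaf — visit 31.
    At 2: no right child.
  At 4: go right to 6.
    Visit 6.
    At 6: go left to 37.
      Visit 37.
      At 37: go left to 34.
        Visit 34.
        At 34: go left to 9.
          9 is a leaf — visit 9.
        At 34: go right to 28.
          Visit 28.
          At 28: no left child.
          At 28: go right to 3.
            Visit 3.
            At 3: go left to 36.
              Visit 36.
              At 36: go left to 8.
                8 is a leaf — visit 8.
              At 36: go right to 19.
                Visit 19.
                At 19: no left child.
                At 19: go right to 21.
                  21 is a leaf — visit 21.
            At 3: no right child.
      At 37: no right child.
    At 6: go right to 32.
      Visit 32.
      At 32: go left to 38.
        Visit 38.
        At 38: go left to 7.
          7 is a leaf — visit 7.
        At 38: go right to 20.
          20 is a leaf — visit 20.
      At 32: no right child.

14 4 2 31 6 37 34 9 28 3 36 8 19 21 32 38 7 20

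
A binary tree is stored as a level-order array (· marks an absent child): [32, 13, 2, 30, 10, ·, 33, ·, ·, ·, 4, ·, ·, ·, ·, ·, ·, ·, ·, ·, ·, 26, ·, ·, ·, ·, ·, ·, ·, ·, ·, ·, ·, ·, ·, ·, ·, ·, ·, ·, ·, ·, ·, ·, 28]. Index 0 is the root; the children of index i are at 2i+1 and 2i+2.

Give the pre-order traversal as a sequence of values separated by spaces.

Pre-order visits the node, then its left subtree, then its right subtree.
Visit 32.
At 32: go left to 13.
  Visit 13.
  At 13: go left to 30.
    30 is a leaf — visit 30.
  At 13: go right to 10.
    Visit 10.
    At 10: no left child.
    At 10: go right to 4.
      Visit 4.
      At 4: go left to 26.
        Visit 26.
        At 26: no left child.
        At 26: go right to 28.
          28 is a leaf — visit 28.
      At 4: no right child.
At 32: go right to 2.
  Visit 2.
  At 2: no left child.
  At 2: go right to 33.
    33 is a leaf — visit 33.

32 13 30 10 4 26 28 2 33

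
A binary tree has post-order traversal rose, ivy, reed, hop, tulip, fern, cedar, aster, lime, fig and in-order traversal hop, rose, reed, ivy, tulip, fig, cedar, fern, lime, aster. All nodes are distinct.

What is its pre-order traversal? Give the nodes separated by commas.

The last element of post-order is the root; it splits in-order into left and right subtrees.
Root fig: left subtree has 5 nodes {hop, rose, reed, ivy, tulip}, right has 4 {cedar, fern, lime, aster}.
  Root tulip: left subtree has 4 nodes {hop, rose, reed, ivy}, right has 0 { }.
    Root hop: left subtree has 0 nodes { }, right has 3 {rose, reed, ivy}.
      Root reed: left subtree has 1 node {rose}, right has 1 {ivy}.
  Root lime: left subtree has 2 nodes {cedar, fern}, right has 1 {aster}.
    Root cedar: left subtree has 0 nodes { }, right has 1 {fern}.

fig, tulip, hop, reed, rose, ivy, lime, cedar, fern, aster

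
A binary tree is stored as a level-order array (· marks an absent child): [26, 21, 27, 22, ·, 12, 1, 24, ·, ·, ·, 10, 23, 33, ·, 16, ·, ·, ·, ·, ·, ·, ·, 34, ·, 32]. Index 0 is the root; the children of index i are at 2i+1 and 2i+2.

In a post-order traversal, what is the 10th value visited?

33

Post-order visits the left subtree, then the right subtree, then the node.
At 26: go left to 21.
  At 21: go left to 22.
    At 22: go left to 24.
      At 24: go left to 16.
        16 is a leaf — visit 16.
      At 24: no right child.
      Visit 24.
    At 22: no right child.
    Visit 22.
  At 21: no right child.
  Visit 21.
At 26: go right to 27.
  At 27: go left to 12.
    At 12: go left to 10.
      At 10: go left to 34.
        34 is a leaf — visit 34.
      At 10: no right child.
      Visit 10.
    At 12: go right to 23.
      At 23: go left to 32.
        32 is a leaf — visit 32.
      At 23: no right child.
      Visit 23.
    Visit 12.
  At 27: go right to 1.
    At 1: go left to 33.
      33 is a leaf — visit 33.
    At 1: no right child.
    Visit 1.
  Visit 27.
Visit 26.
Full post-order sequence: 16, 24, 22, 21, 34, 10, 32, 23, 12, 33, 1, 27, 26.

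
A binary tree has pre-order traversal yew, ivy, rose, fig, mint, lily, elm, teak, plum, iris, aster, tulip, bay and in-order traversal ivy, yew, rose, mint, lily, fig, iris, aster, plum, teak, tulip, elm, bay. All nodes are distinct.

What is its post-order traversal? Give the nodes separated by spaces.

ivy lily mint aster iris plum tulip teak bay elm fig rose yew

The first element of pre-order is the root; it splits in-order into left and right subtrees.
Root yew: left subtree has 1 node {ivy}, right has 11 {rose, mint, lily, fig, iris, aster, plum, teak, tulip, elm, bay}.
  Root rose: left subtree has 0 nodes { }, right has 10 {mint, lily, fig, iris, aster, plum, teak, tulip, elm, bay}.
    Root fig: left subtree has 2 nodes {mint, lily}, right has 7 {iris, aster, plum, teak, tulip, elm, bay}.
      Root mint: left subtree has 0 nodes { }, right has 1 {lily}.
      Root elm: left subtree has 5 nodes {iris, aster, plum, teak, tulip}, right has 1 {bay}.
        Root teak: left subtree has 3 nodes {iris, aster, plum}, right has 1 {tulip}.
          Root plum: left subtree has 2 nodes {iris, aster}, right has 0 { }.
            Root iris: left subtree has 0 nodes { }, right has 1 {aster}.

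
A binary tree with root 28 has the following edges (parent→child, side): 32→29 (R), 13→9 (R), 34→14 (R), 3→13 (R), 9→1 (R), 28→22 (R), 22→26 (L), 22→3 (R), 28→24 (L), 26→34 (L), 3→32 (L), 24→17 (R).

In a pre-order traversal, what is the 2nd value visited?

24

Pre-order visits the node, then its left subtree, then its right subtree.
Visit 28.
At 28: go left to 24.
  Visit 24.
  At 24: no left child.
  At 24: go right to 17.
    17 is a leaf — visit 17.
At 28: go right to 22.
  Visit 22.
  At 22: go left to 26.
    Visit 26.
    At 26: go left to 34.
      Visit 34.
      At 34: no left child.
      At 34: go right to 14.
        14 is a leaf — visit 14.
    At 26: no right child.
  At 22: go right to 3.
    Visit 3.
    At 3: go left to 32.
      Visit 32.
      At 32: no left child.
      At 32: go right to 29.
        29 is a leaf — visit 29.
    At 3: go right to 13.
      Visit 13.
      At 13: no left child.
      At 13: go right to 9.
        Visit 9.
        At 9: no left child.
        At 9: go right to 1.
          1 is a leaf — visit 1.
Full pre-order sequence: 28, 24, 17, 22, 26, 34, 14, 3, 32, 29, 13, 9, 1.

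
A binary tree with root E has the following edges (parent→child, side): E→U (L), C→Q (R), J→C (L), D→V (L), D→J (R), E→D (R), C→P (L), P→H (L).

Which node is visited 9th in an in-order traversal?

J

In-order visits the left subtree, then the node, then the right subtree.
At E: go left to U.
  U is a leaf — visit U.
Visit E.
At E: go right to D.
  At D: go left to V.
    V is a leaf — visit V.
  Visit D.
  At D: go right to J.
    At J: go left to C.
      At C: go left to P.
        At P: go left to H.
          H is a leaf — visit H.
        Visit P.
        At P: no right child.
      Visit C.
      At C: go right to Q.
        Q is a leaf — visit Q.
    Visit J.
    At J: no right child.
Full in-order sequence: U, E, V, D, H, P, C, Q, J.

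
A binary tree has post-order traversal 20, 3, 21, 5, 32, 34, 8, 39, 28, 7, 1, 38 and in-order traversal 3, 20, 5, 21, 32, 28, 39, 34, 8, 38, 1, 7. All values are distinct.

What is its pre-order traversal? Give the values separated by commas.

38, 28, 32, 5, 3, 20, 21, 39, 8, 34, 1, 7

The last element of post-order is the root; it splits in-order into left and right subtrees.
Root 38: left subtree has 9 nodes {3, 20, 5, 21, 32, 28, 39, 34, 8}, right has 2 {1, 7}.
  Root 28: left subtree has 5 nodes {3, 20, 5, 21, 32}, right has 3 {39, 34, 8}.
    Root 32: left subtree has 4 nodes {3, 20, 5, 21}, right has 0 { }.
      Root 5: left subtree has 2 nodes {3, 20}, right has 1 {21}.
        Root 3: left subtree has 0 nodes { }, right has 1 {20}.
    Root 39: left subtree has 0 nodes { }, right has 2 {34, 8}.
      Root 8: left subtree has 1 node {34}, right has 0 { }.
  Root 1: left subtree has 0 nodes { }, right has 1 {7}.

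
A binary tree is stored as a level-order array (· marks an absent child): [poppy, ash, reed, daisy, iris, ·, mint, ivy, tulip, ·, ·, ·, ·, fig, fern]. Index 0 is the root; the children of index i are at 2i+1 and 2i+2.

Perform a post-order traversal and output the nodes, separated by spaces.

Post-order visits the left subtree, then the right subtree, then the node.
At poppy: go left to ash.
  At ash: go left to daisy.
    At daisy: go left to ivy.
      ivy is a leaf — visit ivy.
    At daisy: go right to tulip.
      tulip is a leaf — visit tulip.
    Visit daisy.
  At ash: go right to iris.
    iris is a leaf — visit iris.
  Visit ash.
At poppy: go right to reed.
  At reed: no left child.
  At reed: go right to mint.
    At mint: go left to fig.
      fig is a leaf — visit fig.
    At mint: go right to fern.
      fern is a leaf — visit fern.
    Visit mint.
  Visit reed.
Visit poppy.

ivy tulip daisy iris ash fig fern mint reed poppy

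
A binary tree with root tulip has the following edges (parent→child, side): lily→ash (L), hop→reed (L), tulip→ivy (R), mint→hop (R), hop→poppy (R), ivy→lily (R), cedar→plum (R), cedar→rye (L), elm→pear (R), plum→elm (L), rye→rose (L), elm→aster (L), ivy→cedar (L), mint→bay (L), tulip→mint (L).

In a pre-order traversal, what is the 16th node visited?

ash

Pre-order visits the node, then its left subtree, then its right subtree.
Visit tulip.
At tulip: go left to mint.
  Visit mint.
  At mint: go left to bay.
    bay is a leaf — visit bay.
  At mint: go right to hop.
    Visit hop.
    At hop: go left to reed.
      reed is a leaf — visit reed.
    At hop: go right to poppy.
      poppy is a leaf — visit poppy.
At tulip: go right to ivy.
  Visit ivy.
  At ivy: go left to cedar.
    Visit cedar.
    At cedar: go left to rye.
      Visit rye.
      At rye: go left to rose.
        rose is a leaf — visit rose.
      At rye: no right child.
    At cedar: go right to plum.
      Visit plum.
      At plum: go left to elm.
        Visit elm.
        At elm: go left to aster.
          aster is a leaf — visit aster.
        At elm: go right to pear.
          pear is a leaf — visit pear.
      At plum: no right child.
  At ivy: go right to lily.
    Visit lily.
    At lily: go left to ash.
      ash is a leaf — visit ash.
    At lily: no right child.
Full pre-order sequence: tulip, mint, bay, hop, reed, poppy, ivy, cedar, rye, rose, plum, elm, aster, pear, lily, ash.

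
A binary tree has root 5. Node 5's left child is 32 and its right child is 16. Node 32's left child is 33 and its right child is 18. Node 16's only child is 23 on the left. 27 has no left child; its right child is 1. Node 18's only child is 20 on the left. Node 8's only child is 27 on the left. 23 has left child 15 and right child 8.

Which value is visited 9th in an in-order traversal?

1

In-order visits the left subtree, then the node, then the right subtree.
At 5: go left to 32.
  At 32: go left to 33.
    33 is a leaf — visit 33.
  Visit 32.
  At 32: go right to 18.
    At 18: go left to 20.
      20 is a leaf — visit 20.
    Visit 18.
    At 18: no right child.
Visit 5.
At 5: go right to 16.
  At 16: go left to 23.
    At 23: go left to 15.
      15 is a leaf — visit 15.
    Visit 23.
    At 23: go right to 8.
      At 8: go left to 27.
        At 27: no left child.
        Visit 27.
        At 27: go right to 1.
          1 is a leaf — visit 1.
      Visit 8.
      At 8: no right child.
  Visit 16.
  At 16: no right child.
Full in-order sequence: 33, 32, 20, 18, 5, 15, 23, 27, 1, 8, 16.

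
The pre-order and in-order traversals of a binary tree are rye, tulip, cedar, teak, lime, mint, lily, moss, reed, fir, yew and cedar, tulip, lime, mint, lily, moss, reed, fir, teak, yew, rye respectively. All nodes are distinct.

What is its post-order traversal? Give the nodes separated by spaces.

The first element of pre-order is the root; it splits in-order into left and right subtrees.
Root rye: left subtree has 10 nodes {cedar, tulip, lime, mint, lily, moss, reed, fir, teak, yew}, right has 0 { }.
  Root tulip: left subtree has 1 node {cedar}, right has 8 {lime, mint, lily, moss, reed, fir, teak, yew}.
    Root teak: left subtree has 6 nodes {lime, mint, lily, moss, reed, fir}, right has 1 {yew}.
      Root lime: left subtree has 0 nodes { }, right has 5 {mint, lily, moss, reed, fir}.
        Root mint: left subtree has 0 nodes { }, right has 4 {lily, moss, reed, fir}.
          Root lily: left subtree has 0 nodes { }, right has 3 {moss, reed, fir}.
            Root moss: left subtree has 0 nodes { }, right has 2 {reed, fir}.
              Root reed: left subtree has 0 nodes { }, right has 1 {fir}.

cedar fir reed moss lily mint lime yew teak tulip rye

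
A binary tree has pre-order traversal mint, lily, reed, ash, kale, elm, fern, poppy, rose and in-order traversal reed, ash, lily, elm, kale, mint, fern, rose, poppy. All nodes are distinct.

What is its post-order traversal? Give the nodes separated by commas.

The first element of pre-order is the root; it splits in-order into left and right subtrees.
Root mint: left subtree has 5 nodes {reed, ash, lily, elm, kale}, right has 3 {fern, rose, poppy}.
  Root lily: left subtree has 2 nodes {reed, ash}, right has 2 {elm, kale}.
    Root reed: left subtree has 0 nodes { }, right has 1 {ash}.
    Root kale: left subtree has 1 node {elm}, right has 0 { }.
  Root fern: left subtree has 0 nodes { }, right has 2 {rose, poppy}.
    Root poppy: left subtree has 1 node {rose}, right has 0 { }.

ash, reed, elm, kale, lily, rose, poppy, fern, mint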